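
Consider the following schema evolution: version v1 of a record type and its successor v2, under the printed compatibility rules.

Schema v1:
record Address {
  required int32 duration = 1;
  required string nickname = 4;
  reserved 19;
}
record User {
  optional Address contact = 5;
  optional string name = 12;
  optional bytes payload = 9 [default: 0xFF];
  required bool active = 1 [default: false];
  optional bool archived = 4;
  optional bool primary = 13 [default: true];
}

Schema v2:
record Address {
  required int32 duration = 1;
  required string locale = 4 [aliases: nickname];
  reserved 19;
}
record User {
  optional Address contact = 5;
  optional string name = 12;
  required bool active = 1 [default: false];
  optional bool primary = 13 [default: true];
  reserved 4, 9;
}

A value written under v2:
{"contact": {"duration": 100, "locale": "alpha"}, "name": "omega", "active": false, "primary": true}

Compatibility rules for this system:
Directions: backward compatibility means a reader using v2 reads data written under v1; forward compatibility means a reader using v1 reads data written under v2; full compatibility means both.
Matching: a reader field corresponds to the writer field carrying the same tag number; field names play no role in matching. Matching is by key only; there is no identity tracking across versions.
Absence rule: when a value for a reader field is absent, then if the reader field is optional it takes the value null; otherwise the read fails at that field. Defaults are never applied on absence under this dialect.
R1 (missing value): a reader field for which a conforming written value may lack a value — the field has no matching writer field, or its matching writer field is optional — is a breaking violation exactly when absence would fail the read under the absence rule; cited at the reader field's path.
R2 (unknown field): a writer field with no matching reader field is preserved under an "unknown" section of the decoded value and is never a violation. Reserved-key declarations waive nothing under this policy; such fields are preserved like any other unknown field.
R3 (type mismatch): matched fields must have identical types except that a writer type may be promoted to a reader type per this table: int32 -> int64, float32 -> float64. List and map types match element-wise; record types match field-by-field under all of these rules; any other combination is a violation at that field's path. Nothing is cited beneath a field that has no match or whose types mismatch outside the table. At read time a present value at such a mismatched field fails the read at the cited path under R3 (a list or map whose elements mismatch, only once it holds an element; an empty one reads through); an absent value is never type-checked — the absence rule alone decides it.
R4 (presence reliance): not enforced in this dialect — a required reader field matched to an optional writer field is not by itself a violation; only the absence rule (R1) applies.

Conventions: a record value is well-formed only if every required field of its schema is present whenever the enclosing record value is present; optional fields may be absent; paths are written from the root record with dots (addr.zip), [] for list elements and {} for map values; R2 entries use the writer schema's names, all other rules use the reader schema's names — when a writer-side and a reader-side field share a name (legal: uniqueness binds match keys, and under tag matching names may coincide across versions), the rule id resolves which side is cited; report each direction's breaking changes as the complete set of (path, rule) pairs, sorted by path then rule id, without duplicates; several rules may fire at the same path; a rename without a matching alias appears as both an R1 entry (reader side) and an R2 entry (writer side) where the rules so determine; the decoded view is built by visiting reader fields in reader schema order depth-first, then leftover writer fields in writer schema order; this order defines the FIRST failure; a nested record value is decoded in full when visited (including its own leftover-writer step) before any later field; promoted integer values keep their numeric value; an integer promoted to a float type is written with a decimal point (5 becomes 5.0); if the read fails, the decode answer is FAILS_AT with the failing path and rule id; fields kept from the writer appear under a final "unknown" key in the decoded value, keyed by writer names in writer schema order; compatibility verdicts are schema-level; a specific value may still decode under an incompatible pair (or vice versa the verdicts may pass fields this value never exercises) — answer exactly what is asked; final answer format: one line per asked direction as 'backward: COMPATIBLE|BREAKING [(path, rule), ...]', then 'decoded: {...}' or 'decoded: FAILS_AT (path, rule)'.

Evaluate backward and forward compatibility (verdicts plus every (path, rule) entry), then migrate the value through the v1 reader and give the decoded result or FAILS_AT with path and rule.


in User below, arrows point writer -> reader
checking backward for User: reader v2 against writer v1:
  Address -> Address, writer optional: contact aligns to contact
  string -> string, writer optional: name aligns to name
  bool -> bool, writer required: active aligns to active
  bool -> bool, writer optional: primary aligns to primary
  payload (writer side), unknown to reader
  archived (writer side), unknown to reader
  int32 -> int32, writer required: contact.duration aligns to contact.duration
  string -> string, writer required: contact.locale aligns to contact.nickname
  => no violations; backward on User: COMPATIBLE
checking forward for User: reader v1 against writer v2:
  Address -> Address, writer optional: contact aligns to contact
  string -> string, writer optional: name aligns to name
  payload has no writer counterpart
  bool -> bool, writer required: active aligns to active
  archived has no writer counterpart
  bool -> bool, writer optional: primary aligns to primary
  int32 -> int32, writer required: contact.duration aligns to contact.duration
  string -> string, writer required: contact.nickname aligns to contact.locale
  => no violations; forward on User: COMPATIBLE
migrating the User value to v1:
  contact.duration := 100
  contact.nickname := "alpha" (from writer locale)
  name := "omega"
  payload := null (absent, optional -> null)
  active := false
  archived := null (absent, optional -> null)
  primary := true
  => decoded: {"contact": {"duration": 100, "nickname": "alpha"}, "name": "omega", "payload": null, "active": false, "archived": null, "primary": true}

backward: COMPATIBLE []; forward: COMPATIBLE []; decoded: {"contact": {"duration": 100, "nickname": "alpha"}, "name": "omega", "payload": null, "active": false, "archived": null, "primary": true}


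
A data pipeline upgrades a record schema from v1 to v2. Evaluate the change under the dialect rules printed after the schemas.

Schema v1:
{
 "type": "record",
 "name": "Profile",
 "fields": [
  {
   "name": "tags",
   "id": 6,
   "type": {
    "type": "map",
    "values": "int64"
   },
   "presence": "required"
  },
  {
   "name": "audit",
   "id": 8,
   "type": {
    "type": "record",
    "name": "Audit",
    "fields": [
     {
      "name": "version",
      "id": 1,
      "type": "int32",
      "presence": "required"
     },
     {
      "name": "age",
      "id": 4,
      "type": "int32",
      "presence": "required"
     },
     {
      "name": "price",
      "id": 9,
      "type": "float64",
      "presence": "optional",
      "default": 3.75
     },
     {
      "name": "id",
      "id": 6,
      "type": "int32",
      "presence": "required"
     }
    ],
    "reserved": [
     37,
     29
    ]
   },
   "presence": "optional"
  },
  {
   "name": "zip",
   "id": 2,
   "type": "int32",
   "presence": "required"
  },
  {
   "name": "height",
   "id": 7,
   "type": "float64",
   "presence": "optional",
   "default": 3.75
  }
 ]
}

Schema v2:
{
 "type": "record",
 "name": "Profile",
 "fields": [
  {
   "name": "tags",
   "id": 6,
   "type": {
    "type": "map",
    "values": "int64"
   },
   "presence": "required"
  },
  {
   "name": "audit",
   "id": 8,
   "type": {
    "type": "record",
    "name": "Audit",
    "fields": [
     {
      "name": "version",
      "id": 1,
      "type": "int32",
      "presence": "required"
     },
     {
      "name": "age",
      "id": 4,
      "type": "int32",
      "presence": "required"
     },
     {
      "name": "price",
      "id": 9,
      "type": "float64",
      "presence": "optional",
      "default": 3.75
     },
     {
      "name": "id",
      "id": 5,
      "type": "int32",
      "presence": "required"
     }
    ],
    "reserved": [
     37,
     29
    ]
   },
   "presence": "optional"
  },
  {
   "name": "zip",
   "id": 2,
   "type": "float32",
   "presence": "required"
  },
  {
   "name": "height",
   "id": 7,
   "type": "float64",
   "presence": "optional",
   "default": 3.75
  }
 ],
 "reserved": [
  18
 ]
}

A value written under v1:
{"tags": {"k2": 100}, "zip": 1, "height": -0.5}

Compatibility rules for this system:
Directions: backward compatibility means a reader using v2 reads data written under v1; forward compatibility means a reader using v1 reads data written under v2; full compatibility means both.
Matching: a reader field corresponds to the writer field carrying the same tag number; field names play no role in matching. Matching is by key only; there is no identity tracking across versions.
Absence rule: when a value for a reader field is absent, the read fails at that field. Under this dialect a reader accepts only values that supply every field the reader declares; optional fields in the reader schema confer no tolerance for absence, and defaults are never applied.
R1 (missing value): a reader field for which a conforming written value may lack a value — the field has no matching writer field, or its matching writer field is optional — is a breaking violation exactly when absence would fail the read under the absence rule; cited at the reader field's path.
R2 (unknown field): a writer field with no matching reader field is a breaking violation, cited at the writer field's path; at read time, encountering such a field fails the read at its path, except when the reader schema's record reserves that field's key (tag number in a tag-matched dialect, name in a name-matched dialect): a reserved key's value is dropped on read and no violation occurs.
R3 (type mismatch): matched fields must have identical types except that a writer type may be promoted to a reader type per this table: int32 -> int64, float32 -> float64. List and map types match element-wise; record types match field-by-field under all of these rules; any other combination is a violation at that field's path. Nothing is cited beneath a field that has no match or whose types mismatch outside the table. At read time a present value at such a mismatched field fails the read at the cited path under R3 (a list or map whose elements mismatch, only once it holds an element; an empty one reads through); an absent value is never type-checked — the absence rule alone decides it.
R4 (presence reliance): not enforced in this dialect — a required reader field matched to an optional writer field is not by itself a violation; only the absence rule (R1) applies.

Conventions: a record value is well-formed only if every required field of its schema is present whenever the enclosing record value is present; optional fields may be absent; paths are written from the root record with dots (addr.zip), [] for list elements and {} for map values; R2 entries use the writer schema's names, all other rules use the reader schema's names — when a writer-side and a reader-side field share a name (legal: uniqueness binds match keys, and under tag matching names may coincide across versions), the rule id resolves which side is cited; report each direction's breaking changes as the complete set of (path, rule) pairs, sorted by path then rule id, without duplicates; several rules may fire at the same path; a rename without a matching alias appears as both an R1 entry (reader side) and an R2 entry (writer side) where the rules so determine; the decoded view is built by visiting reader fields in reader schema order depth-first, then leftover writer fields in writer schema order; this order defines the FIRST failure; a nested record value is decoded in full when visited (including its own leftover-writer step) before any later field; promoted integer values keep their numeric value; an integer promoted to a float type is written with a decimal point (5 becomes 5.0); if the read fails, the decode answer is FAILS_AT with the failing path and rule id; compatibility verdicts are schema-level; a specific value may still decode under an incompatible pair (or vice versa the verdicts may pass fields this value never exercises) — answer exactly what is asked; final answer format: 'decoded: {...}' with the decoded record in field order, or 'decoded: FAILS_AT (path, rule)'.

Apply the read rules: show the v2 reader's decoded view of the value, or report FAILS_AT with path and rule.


decoded: FAILS_AT (audit, R1)

in Profile below, arrows point writer -> reader
migrating the Profile value to v2:
  tags := {"k2": 100}
  read fails at audit under R1 (no fill)
  => FAILS_AT (audit, R1)
the other Profile changes do not affect what is asked:
  field id in record Audit: tag 6 changed to 5 -> affects the rule determinations only; this particular Profile value decodes identically
  field zip in record Profile: type int32 changed to float32 -> affects the rule determinations only; this particular Profile value decodes identically


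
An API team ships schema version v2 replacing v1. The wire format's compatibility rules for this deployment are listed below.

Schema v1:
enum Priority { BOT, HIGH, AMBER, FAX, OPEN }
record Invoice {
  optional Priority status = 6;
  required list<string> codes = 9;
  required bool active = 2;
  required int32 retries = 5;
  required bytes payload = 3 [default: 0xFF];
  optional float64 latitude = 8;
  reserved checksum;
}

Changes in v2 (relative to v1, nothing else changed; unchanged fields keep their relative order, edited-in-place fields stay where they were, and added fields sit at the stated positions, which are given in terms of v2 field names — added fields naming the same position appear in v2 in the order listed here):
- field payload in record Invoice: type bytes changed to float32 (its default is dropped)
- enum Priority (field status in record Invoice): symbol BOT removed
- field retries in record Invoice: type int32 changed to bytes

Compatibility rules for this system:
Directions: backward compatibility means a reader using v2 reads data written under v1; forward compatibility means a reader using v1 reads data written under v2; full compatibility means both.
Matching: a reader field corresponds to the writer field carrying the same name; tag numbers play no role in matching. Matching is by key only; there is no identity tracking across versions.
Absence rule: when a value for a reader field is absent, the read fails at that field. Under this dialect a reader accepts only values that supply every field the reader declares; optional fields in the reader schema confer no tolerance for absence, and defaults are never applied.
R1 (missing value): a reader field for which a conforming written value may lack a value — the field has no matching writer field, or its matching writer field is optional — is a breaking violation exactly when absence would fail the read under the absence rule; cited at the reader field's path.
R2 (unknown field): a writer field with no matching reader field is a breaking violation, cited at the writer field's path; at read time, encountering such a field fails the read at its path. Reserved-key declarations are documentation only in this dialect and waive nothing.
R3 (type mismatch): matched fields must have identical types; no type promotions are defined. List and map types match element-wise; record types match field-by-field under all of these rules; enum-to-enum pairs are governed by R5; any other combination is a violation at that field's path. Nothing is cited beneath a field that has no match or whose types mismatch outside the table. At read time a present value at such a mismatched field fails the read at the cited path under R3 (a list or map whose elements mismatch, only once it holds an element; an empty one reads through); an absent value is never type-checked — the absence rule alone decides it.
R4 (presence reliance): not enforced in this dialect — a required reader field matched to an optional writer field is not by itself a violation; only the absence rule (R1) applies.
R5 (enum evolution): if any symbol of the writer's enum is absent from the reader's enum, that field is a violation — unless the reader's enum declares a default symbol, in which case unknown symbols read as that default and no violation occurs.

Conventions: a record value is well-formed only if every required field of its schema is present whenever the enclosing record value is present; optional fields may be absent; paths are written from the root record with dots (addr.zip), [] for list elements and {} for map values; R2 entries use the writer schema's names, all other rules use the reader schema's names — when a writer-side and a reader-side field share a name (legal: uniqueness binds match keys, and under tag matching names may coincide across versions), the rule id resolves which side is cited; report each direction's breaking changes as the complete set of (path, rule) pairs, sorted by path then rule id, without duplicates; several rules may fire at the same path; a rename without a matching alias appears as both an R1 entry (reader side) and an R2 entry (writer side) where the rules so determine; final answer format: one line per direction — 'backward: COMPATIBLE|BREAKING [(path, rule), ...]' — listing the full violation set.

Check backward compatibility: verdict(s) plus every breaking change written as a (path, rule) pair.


each type pair in Invoice: writer, then reader
backward on Invoice — v2 reading data written by v1:
  writer optional, Priority -> Priority: reader status maps from writer status
  writer required, list<string> -> list<string>: reader codes maps from writer codes
  writer required, bool -> bool: reader active maps from writer active
  writer required, int32 -> bytes: reader retries maps from writer retries
  writer required, bytes -> float32: reader payload maps from writer payload
  writer optional, float64 -> float64: reader latitude maps from writer latitude
  rule R1 violated at latitude
  rule R3 violated at payload
  rule R3 violated at retries
  rule R1 violated at status
  rule R5 violated at status
  backward on Invoice therefore BREAKING (5)

backward: BREAKING [(latitude, R1), (payload, R3), (retries, R3), (status, R1), (status, R5)]


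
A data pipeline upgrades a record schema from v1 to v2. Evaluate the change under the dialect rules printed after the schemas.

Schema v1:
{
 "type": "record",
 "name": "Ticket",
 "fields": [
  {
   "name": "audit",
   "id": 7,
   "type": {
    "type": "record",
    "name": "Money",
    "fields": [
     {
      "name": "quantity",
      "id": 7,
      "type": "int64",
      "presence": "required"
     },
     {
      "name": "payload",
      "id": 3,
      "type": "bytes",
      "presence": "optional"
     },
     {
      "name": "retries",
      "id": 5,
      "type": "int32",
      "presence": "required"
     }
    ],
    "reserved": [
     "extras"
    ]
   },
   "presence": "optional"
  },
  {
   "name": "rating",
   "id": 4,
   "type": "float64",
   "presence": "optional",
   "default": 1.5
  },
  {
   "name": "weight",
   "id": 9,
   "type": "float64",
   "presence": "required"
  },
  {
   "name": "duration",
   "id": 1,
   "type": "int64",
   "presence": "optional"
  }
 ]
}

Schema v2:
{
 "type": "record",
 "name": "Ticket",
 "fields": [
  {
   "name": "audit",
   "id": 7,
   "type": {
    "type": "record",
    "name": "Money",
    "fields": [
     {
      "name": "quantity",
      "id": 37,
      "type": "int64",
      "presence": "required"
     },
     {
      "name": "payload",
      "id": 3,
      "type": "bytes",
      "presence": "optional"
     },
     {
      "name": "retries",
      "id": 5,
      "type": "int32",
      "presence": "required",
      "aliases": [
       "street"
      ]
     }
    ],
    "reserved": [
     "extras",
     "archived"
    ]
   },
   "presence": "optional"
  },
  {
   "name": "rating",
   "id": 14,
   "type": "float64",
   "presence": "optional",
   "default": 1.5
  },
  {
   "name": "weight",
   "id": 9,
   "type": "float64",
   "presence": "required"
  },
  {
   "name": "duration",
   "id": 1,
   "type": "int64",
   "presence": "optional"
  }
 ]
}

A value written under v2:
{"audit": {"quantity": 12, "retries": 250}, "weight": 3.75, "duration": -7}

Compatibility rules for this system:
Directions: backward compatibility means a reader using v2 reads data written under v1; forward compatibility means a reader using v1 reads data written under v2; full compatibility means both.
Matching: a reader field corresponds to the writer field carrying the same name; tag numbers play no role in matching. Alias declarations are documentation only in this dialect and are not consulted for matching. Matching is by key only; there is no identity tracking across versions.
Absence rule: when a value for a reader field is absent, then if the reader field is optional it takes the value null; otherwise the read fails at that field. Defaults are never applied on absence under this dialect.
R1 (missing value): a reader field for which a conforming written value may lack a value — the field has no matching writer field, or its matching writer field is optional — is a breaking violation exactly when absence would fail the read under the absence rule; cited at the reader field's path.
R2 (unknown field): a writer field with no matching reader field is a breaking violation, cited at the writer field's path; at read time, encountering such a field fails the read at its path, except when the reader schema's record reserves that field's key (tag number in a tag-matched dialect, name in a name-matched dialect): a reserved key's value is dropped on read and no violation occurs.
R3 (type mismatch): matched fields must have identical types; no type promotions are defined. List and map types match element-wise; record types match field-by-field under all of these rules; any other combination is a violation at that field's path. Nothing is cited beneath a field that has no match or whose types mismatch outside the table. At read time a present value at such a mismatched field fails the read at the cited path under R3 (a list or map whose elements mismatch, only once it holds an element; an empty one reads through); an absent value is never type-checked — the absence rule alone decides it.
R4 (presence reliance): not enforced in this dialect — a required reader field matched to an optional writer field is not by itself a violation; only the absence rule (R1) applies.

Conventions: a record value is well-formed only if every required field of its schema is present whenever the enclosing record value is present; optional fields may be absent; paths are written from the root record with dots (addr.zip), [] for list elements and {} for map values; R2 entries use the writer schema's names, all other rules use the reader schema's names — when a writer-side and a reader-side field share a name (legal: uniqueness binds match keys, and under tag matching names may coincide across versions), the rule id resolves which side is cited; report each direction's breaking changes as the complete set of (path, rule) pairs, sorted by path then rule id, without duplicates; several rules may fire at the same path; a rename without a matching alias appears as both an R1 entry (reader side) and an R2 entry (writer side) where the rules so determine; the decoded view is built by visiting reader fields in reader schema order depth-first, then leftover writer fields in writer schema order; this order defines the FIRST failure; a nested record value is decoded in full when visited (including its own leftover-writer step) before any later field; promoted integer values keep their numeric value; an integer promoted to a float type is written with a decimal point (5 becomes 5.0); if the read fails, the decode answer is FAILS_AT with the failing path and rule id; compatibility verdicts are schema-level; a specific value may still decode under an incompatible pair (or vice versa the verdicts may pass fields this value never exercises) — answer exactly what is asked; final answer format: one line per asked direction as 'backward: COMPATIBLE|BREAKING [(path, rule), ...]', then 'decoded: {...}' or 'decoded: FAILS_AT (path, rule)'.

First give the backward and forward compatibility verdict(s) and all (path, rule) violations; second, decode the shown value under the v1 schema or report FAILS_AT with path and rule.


the writer's type comes first in each Ticket pair
backward on Ticket — v2 reading data written by v1:
  Money -> Money, writer optional: audit aligns to audit
  float64 -> float64, writer optional: rating aligns to rating
  float64 -> float64, writer required: weight aligns to weight
  int64 -> int64, writer optional: duration aligns to duration
  int64 -> int64, writer required: audit.quantity aligns to audit.quantity
  bytes -> bytes, writer optional: audit.payload aligns to audit.payload
  int32 -> int32, writer required: audit.retries aligns to audit.retries
  => backward verdict for Ticket: COMPATIBLE, no violations
forward on Ticket — v1 reading data written by v2:
  Money -> Money, writer optional: audit aligns to audit
  float64 -> float64, writer optional: rating aligns to rating
  float64 -> float64, writer required: weight aligns to weight
  int64 -> int64, writer optional: duration aligns to duration
  int64 -> int64, writer required: audit.quantity aligns to audit.quantity
  bytes -> bytes, writer optional: audit.payload aligns to audit.payload
  int32 -> int32, writer required: audit.retries aligns to audit.retries
  => forward verdict for Ticket: COMPATIBLE, no violations
decode (reader v1):
  audit.quantity := 12
  audit.payload := null (not supplied -> null)
  audit.retries := 250
  rating := null (not supplied -> null)
  weight := 3.75
  duration := -7
  => decoded: {"audit": {"quantity": 12, "payload": null, "retries": 250}, "rating": null, "weight": 3.75, "duration": -7}

backward: COMPATIBLE []; forward: COMPATIBLE []; decoded: {"audit": {"quantity": 12, "payload": null, "retries": 250}, "rating": null, "weight": 3.75, "duration": -7}


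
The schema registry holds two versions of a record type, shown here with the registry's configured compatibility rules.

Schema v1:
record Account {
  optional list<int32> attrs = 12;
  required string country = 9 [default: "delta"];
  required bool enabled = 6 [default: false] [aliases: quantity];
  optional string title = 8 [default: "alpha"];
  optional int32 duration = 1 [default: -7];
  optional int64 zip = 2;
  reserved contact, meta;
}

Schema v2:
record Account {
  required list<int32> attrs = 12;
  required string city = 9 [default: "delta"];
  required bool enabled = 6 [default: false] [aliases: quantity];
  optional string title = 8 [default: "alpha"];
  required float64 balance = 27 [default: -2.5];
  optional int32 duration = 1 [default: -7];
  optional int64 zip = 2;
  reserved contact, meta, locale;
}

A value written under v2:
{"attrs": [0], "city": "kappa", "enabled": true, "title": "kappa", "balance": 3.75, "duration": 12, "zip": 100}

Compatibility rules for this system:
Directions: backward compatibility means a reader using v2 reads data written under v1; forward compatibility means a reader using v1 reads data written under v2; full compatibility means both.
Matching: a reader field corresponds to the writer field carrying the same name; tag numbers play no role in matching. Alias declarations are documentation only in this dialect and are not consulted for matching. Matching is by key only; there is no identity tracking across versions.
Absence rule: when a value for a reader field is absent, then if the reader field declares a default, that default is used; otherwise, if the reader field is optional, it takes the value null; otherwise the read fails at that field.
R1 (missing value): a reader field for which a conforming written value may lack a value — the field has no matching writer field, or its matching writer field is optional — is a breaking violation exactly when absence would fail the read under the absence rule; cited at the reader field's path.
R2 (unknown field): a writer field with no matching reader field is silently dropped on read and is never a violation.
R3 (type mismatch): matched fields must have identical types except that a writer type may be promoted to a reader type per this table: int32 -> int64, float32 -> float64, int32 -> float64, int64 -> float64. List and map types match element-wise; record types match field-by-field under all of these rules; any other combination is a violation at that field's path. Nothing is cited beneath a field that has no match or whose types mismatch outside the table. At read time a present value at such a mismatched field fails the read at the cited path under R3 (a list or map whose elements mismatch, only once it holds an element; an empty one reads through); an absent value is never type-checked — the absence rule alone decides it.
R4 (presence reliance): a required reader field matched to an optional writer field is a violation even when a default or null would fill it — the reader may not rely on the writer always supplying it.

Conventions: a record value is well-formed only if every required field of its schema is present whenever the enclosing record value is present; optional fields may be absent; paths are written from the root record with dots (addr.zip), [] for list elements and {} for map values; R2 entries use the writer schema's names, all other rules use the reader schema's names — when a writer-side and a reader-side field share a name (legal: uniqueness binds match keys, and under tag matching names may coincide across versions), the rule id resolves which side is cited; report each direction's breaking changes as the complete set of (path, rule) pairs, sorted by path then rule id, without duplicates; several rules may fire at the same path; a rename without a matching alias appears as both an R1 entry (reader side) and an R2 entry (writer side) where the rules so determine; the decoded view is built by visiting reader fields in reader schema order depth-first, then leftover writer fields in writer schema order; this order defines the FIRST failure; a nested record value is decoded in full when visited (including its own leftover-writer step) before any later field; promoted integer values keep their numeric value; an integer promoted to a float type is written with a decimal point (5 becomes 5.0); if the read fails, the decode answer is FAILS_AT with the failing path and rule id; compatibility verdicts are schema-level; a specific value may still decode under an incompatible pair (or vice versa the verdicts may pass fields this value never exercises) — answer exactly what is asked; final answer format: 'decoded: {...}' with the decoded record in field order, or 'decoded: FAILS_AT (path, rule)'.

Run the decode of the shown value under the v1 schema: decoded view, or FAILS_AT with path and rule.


decoded: {"attrs": [0], "country": "delta", "enabled": true, "title": "kappa", "duration": 12, "zip": 100}

each type pair in Account: writer, then reader
decode walk for Account under reader schema v1:
  attrs := [0]
  country := "delta" (absent -> default)
  enabled := true
  title := "kappa"
  duration := 12
  zip := 100
  writer city: unknown -> dropped
  writer balance: unknown -> dropped
  => decoded: {"attrs": [0], "country": "delta", "enabled": true, "title": "kappa", "duration": 12, "zip": 100}
checking off the Account differences that do not matter here:
  field attrs in record Account: optional changed to required -> affects the rule determinations only; this particular Account value decodes identically
  added field balance to record Account: required float64, tag 27, default -2.5 (in v2 it sits immediately before duration) -> inert under this dialect — no rule fires on Account and the result does not move


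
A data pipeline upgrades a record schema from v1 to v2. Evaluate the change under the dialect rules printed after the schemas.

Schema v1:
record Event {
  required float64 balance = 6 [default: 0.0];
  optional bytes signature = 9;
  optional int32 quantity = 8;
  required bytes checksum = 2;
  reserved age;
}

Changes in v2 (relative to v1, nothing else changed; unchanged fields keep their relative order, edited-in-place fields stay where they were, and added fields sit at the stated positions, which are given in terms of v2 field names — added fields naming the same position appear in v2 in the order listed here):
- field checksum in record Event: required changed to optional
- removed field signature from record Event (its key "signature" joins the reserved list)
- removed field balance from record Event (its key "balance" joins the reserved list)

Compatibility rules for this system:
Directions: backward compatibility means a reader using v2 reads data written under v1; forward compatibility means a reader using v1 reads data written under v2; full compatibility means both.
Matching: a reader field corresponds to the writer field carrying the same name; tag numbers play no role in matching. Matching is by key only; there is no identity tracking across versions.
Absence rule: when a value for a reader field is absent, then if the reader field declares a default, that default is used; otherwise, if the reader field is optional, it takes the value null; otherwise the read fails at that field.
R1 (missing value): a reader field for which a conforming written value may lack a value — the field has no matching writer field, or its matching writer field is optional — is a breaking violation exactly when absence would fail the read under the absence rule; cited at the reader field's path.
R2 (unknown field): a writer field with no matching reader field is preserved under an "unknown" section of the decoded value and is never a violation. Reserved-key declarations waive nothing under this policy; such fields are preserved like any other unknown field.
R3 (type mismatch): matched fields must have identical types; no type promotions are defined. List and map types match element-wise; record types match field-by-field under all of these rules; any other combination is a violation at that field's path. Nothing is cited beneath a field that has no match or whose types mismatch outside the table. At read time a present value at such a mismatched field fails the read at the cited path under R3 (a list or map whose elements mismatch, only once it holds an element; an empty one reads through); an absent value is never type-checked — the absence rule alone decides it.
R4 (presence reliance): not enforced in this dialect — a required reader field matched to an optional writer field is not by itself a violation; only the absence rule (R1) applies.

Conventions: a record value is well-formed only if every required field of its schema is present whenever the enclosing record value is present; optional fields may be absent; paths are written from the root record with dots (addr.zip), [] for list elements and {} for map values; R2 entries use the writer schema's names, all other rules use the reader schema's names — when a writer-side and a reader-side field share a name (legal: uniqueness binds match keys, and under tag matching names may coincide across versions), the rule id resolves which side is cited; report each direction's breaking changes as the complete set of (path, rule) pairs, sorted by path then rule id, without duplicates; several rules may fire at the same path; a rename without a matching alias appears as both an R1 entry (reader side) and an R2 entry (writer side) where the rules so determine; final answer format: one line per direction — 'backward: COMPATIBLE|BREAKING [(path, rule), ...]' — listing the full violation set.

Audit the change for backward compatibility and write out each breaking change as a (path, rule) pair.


backward: COMPATIBLE []

each type pair in Event: writer, then reader
backward analysis of Event with v2 as reader and v1 as writer:
  quantity: int32 -> int32, writer optional; from quantity
  checksum: bytes -> bytes, writer required; from checksum
  writer balance: unknown to reader
  writer signature: unknown to reader
  => backward verdict for Event: COMPATIBLE, no violations
diffs on Event not affecting the asked answer:
  field checksum in record Event: required changed to optional -> fires only in the forward direction of Event, which is not asked here
  removed field signature from record Event (its key "signature" joins the reserved list) -> no rule fires on it in Event's dialect; the asked verdict holds
  removed field balance from record Event (its key "balance" joins the reserved list) -> no rule fires on it in Event's dialect; the asked verdict holds


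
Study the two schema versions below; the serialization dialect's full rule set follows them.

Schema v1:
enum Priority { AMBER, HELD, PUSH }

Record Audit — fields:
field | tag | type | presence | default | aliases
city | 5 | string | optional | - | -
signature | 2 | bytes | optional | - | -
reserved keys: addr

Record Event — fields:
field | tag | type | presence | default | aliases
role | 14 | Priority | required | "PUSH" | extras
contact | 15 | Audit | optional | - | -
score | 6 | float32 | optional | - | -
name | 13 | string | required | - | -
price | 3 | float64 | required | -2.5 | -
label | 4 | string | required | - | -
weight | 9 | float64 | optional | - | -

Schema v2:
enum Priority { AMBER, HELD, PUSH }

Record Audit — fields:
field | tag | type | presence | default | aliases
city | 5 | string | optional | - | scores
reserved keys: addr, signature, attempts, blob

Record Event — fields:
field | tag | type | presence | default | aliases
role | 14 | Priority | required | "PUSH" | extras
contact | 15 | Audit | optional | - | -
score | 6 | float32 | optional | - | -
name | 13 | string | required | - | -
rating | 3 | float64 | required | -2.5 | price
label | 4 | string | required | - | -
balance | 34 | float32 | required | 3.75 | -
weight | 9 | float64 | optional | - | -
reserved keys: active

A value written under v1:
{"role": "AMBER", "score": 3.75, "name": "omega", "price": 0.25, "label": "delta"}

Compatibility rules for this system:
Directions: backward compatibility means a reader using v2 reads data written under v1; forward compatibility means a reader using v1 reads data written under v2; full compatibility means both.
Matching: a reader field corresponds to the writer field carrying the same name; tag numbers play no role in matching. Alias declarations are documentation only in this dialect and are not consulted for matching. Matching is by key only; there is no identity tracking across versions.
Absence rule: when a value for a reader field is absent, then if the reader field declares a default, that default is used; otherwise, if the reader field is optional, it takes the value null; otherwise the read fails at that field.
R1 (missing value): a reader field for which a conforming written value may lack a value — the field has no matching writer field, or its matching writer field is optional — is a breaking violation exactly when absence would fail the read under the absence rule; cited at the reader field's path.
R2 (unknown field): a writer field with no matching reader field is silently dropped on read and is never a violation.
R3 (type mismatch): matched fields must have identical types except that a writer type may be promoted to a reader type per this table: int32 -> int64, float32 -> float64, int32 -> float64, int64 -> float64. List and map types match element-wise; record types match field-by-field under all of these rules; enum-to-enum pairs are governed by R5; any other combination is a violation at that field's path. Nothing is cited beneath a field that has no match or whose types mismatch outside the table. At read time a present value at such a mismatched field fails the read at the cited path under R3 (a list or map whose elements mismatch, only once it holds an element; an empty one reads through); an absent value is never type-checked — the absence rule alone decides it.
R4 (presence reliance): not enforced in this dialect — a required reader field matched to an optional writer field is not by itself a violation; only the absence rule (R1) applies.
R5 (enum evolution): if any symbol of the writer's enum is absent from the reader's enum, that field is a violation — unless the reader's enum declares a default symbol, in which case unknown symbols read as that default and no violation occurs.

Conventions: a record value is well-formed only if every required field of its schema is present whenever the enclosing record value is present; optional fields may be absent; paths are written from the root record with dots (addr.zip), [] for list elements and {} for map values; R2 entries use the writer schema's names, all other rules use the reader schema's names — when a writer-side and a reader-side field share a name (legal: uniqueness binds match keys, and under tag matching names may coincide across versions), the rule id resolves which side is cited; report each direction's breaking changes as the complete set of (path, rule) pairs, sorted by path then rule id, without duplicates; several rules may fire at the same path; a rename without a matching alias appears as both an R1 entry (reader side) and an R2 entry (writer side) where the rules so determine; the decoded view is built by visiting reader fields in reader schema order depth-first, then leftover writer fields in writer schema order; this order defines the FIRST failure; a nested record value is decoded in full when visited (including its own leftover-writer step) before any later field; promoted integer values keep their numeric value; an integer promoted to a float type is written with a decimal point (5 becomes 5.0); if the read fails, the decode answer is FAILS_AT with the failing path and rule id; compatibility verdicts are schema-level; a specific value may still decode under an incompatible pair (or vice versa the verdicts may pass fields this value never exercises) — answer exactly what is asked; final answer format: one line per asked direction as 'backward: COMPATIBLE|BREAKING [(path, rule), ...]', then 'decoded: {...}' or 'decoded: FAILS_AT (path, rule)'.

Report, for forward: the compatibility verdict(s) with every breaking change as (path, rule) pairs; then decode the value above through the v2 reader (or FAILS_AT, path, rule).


forward: COMPATIBLE []; decoded: {"role": "AMBER", "contact": null, "score": 3.75, "name": "omega", "rating": -2.5, "label": "delta", "balance": 3.75, "weight": null}

arrows below run writer -> reader for Event
checking forward for Event: reader v1 against writer v2:
  role: Priority -> Priority, writer required; from role
  contact: Audit -> Audit, writer optional; from contact
  score: float32 -> float32, writer optional; from score
  name: string -> string, writer required; from name
  price: no writer-side match
  label: string -> string, writer required; from label
  weight: float64 -> float64, writer optional; from weight
  rating (writer side), unknown to reader
  balance (writer side), unknown to reader
  contact.city: string -> string, writer optional; from contact.city
  contact.signature: no writer-side match
  => no violations; forward on Event: COMPATIBLE
decode walk for Event under reader schema v2:
  role := "AMBER"
  contact := null (absent, optional -> null)
  score := 3.75
  name := "omega"
  rating := -2.5 (absent -> default)
  label := "delta"
  balance := 3.75 (absent -> default)
  weight := null (absent, optional -> null)
  writer price: unknown -> dropped
  => decoded: {"role": "AMBER", "contact": null, "score": 3.75, "name": "omega", "rating": -2.5, "label": "delta", "balance": 3.75, "weight": null}
remaining Event differences; none change what is asked:
  removed field signature from record Audit (its key "signature" joins the reserved list) -> fires no rule on Event, leaving the asked answer as it is
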